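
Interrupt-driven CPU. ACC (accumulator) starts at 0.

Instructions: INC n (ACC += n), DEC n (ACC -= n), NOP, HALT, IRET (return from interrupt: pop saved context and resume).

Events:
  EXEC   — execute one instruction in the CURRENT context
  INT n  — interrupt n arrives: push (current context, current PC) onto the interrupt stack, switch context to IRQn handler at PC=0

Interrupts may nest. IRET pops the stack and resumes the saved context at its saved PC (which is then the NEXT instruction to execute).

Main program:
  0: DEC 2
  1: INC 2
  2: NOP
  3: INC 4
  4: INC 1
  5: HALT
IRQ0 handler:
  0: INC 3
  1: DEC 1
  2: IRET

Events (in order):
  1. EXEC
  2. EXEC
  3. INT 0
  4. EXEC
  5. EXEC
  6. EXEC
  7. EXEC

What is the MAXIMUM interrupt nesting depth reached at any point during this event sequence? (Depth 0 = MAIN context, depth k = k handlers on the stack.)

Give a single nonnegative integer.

Event 1 (EXEC): [MAIN] PC=0: DEC 2 -> ACC=-2 [depth=0]
Event 2 (EXEC): [MAIN] PC=1: INC 2 -> ACC=0 [depth=0]
Event 3 (INT 0): INT 0 arrives: push (MAIN, PC=2), enter IRQ0 at PC=0 (depth now 1) [depth=1]
Event 4 (EXEC): [IRQ0] PC=0: INC 3 -> ACC=3 [depth=1]
Event 5 (EXEC): [IRQ0] PC=1: DEC 1 -> ACC=2 [depth=1]
Event 6 (EXEC): [IRQ0] PC=2: IRET -> resume MAIN at PC=2 (depth now 0) [depth=0]
Event 7 (EXEC): [MAIN] PC=2: NOP [depth=0]
Max depth observed: 1

Answer: 1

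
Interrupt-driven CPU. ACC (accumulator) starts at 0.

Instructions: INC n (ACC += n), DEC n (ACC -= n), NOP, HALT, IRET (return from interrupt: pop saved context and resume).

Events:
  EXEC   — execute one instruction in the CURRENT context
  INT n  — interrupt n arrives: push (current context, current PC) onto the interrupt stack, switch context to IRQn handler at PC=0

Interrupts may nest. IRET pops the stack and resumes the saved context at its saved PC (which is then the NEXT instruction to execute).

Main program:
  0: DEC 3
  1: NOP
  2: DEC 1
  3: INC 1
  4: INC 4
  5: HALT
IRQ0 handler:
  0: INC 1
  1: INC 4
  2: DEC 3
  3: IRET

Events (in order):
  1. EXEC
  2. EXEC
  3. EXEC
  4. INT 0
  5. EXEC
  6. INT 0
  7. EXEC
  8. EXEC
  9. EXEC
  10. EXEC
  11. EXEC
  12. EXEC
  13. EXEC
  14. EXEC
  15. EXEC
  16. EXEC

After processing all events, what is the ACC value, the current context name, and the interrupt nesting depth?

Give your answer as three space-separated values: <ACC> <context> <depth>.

Answer: 5 MAIN 0

Derivation:
Event 1 (EXEC): [MAIN] PC=0: DEC 3 -> ACC=-3
Event 2 (EXEC): [MAIN] PC=1: NOP
Event 3 (EXEC): [MAIN] PC=2: DEC 1 -> ACC=-4
Event 4 (INT 0): INT 0 arrives: push (MAIN, PC=3), enter IRQ0 at PC=0 (depth now 1)
Event 5 (EXEC): [IRQ0] PC=0: INC 1 -> ACC=-3
Event 6 (INT 0): INT 0 arrives: push (IRQ0, PC=1), enter IRQ0 at PC=0 (depth now 2)
Event 7 (EXEC): [IRQ0] PC=0: INC 1 -> ACC=-2
Event 8 (EXEC): [IRQ0] PC=1: INC 4 -> ACC=2
Event 9 (EXEC): [IRQ0] PC=2: DEC 3 -> ACC=-1
Event 10 (EXEC): [IRQ0] PC=3: IRET -> resume IRQ0 at PC=1 (depth now 1)
Event 11 (EXEC): [IRQ0] PC=1: INC 4 -> ACC=3
Event 12 (EXEC): [IRQ0] PC=2: DEC 3 -> ACC=0
Event 13 (EXEC): [IRQ0] PC=3: IRET -> resume MAIN at PC=3 (depth now 0)
Event 14 (EXEC): [MAIN] PC=3: INC 1 -> ACC=1
Event 15 (EXEC): [MAIN] PC=4: INC 4 -> ACC=5
Event 16 (EXEC): [MAIN] PC=5: HALT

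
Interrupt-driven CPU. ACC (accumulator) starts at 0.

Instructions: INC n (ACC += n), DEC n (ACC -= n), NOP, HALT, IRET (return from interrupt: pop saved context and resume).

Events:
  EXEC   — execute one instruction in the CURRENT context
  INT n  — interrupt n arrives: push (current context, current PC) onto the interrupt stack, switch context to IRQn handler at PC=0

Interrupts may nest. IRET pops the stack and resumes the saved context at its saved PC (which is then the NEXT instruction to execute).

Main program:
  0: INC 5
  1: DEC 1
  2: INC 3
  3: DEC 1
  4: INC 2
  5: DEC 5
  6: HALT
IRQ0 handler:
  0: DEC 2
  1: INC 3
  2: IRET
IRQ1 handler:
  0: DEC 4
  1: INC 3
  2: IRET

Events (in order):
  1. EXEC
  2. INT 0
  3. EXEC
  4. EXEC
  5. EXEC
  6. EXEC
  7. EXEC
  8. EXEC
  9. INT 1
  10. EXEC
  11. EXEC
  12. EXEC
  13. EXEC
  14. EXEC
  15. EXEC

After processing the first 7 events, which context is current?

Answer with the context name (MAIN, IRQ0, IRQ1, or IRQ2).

Event 1 (EXEC): [MAIN] PC=0: INC 5 -> ACC=5
Event 2 (INT 0): INT 0 arrives: push (MAIN, PC=1), enter IRQ0 at PC=0 (depth now 1)
Event 3 (EXEC): [IRQ0] PC=0: DEC 2 -> ACC=3
Event 4 (EXEC): [IRQ0] PC=1: INC 3 -> ACC=6
Event 5 (EXEC): [IRQ0] PC=2: IRET -> resume MAIN at PC=1 (depth now 0)
Event 6 (EXEC): [MAIN] PC=1: DEC 1 -> ACC=5
Event 7 (EXEC): [MAIN] PC=2: INC 3 -> ACC=8

Answer: MAIN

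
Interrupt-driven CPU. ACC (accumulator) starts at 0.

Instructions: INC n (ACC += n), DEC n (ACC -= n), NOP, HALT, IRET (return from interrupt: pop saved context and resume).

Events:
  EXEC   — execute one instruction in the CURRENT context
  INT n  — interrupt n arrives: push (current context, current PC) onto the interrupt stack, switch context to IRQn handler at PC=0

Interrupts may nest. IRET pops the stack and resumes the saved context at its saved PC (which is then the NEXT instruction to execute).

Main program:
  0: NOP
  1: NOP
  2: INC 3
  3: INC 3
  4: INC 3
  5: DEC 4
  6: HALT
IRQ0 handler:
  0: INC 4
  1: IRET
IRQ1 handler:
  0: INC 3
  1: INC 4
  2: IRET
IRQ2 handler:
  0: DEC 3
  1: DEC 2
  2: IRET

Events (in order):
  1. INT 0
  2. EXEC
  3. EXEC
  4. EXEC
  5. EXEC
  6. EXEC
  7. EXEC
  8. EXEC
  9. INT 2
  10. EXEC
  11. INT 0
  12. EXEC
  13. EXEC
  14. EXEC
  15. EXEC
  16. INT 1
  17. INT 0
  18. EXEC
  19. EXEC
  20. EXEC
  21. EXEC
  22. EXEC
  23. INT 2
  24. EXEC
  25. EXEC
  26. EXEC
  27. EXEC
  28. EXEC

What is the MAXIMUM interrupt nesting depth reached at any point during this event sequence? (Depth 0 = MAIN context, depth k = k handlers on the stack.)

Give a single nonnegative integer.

Event 1 (INT 0): INT 0 arrives: push (MAIN, PC=0), enter IRQ0 at PC=0 (depth now 1) [depth=1]
Event 2 (EXEC): [IRQ0] PC=0: INC 4 -> ACC=4 [depth=1]
Event 3 (EXEC): [IRQ0] PC=1: IRET -> resume MAIN at PC=0 (depth now 0) [depth=0]
Event 4 (EXEC): [MAIN] PC=0: NOP [depth=0]
Event 5 (EXEC): [MAIN] PC=1: NOP [depth=0]
Event 6 (EXEC): [MAIN] PC=2: INC 3 -> ACC=7 [depth=0]
Event 7 (EXEC): [MAIN] PC=3: INC 3 -> ACC=10 [depth=0]
Event 8 (EXEC): [MAIN] PC=4: INC 3 -> ACC=13 [depth=0]
Event 9 (INT 2): INT 2 arrives: push (MAIN, PC=5), enter IRQ2 at PC=0 (depth now 1) [depth=1]
Event 10 (EXEC): [IRQ2] PC=0: DEC 3 -> ACC=10 [depth=1]
Event 11 (INT 0): INT 0 arrives: push (IRQ2, PC=1), enter IRQ0 at PC=0 (depth now 2) [depth=2]
Event 12 (EXEC): [IRQ0] PC=0: INC 4 -> ACC=14 [depth=2]
Event 13 (EXEC): [IRQ0] PC=1: IRET -> resume IRQ2 at PC=1 (depth now 1) [depth=1]
Event 14 (EXEC): [IRQ2] PC=1: DEC 2 -> ACC=12 [depth=1]
Event 15 (EXEC): [IRQ2] PC=2: IRET -> resume MAIN at PC=5 (depth now 0) [depth=0]
Event 16 (INT 1): INT 1 arrives: push (MAIN, PC=5), enter IRQ1 at PC=0 (depth now 1) [depth=1]
Event 17 (INT 0): INT 0 arrives: push (IRQ1, PC=0), enter IRQ0 at PC=0 (depth now 2) [depth=2]
Event 18 (EXEC): [IRQ0] PC=0: INC 4 -> ACC=16 [depth=2]
Event 19 (EXEC): [IRQ0] PC=1: IRET -> resume IRQ1 at PC=0 (depth now 1) [depth=1]
Event 20 (EXEC): [IRQ1] PC=0: INC 3 -> ACC=19 [depth=1]
Event 21 (EXEC): [IRQ1] PC=1: INC 4 -> ACC=23 [depth=1]
Event 22 (EXEC): [IRQ1] PC=2: IRET -> resume MAIN at PC=5 (depth now 0) [depth=0]
Event 23 (INT 2): INT 2 arrives: push (MAIN, PC=5), enter IRQ2 at PC=0 (depth now 1) [depth=1]
Event 24 (EXEC): [IRQ2] PC=0: DEC 3 -> ACC=20 [depth=1]
Event 25 (EXEC): [IRQ2] PC=1: DEC 2 -> ACC=18 [depth=1]
Event 26 (EXEC): [IRQ2] PC=2: IRET -> resume MAIN at PC=5 (depth now 0) [depth=0]
Event 27 (EXEC): [MAIN] PC=5: DEC 4 -> ACC=14 [depth=0]
Event 28 (EXEC): [MAIN] PC=6: HALT [depth=0]
Max depth observed: 2

Answer: 2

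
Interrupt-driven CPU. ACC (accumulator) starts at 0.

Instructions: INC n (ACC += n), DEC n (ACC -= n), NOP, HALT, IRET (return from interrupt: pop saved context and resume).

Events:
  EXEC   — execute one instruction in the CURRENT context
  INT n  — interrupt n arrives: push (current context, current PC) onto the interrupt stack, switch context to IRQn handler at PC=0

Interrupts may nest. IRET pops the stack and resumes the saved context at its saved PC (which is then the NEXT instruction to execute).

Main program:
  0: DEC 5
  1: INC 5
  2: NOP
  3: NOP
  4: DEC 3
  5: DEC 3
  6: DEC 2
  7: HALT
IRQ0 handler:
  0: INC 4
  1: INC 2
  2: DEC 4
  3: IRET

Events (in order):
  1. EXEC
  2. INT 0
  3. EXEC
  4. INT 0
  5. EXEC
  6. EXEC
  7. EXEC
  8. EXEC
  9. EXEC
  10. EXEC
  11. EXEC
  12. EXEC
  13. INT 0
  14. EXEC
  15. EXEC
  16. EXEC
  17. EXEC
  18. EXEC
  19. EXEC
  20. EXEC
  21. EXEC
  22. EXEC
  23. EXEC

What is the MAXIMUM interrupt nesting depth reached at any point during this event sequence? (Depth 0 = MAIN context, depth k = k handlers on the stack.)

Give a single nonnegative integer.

Answer: 2

Derivation:
Event 1 (EXEC): [MAIN] PC=0: DEC 5 -> ACC=-5 [depth=0]
Event 2 (INT 0): INT 0 arrives: push (MAIN, PC=1), enter IRQ0 at PC=0 (depth now 1) [depth=1]
Event 3 (EXEC): [IRQ0] PC=0: INC 4 -> ACC=-1 [depth=1]
Event 4 (INT 0): INT 0 arrives: push (IRQ0, PC=1), enter IRQ0 at PC=0 (depth now 2) [depth=2]
Event 5 (EXEC): [IRQ0] PC=0: INC 4 -> ACC=3 [depth=2]
Event 6 (EXEC): [IRQ0] PC=1: INC 2 -> ACC=5 [depth=2]
Event 7 (EXEC): [IRQ0] PC=2: DEC 4 -> ACC=1 [depth=2]
Event 8 (EXEC): [IRQ0] PC=3: IRET -> resume IRQ0 at PC=1 (depth now 1) [depth=1]
Event 9 (EXEC): [IRQ0] PC=1: INC 2 -> ACC=3 [depth=1]
Event 10 (EXEC): [IRQ0] PC=2: DEC 4 -> ACC=-1 [depth=1]
Event 11 (EXEC): [IRQ0] PC=3: IRET -> resume MAIN at PC=1 (depth now 0) [depth=0]
Event 12 (EXEC): [MAIN] PC=1: INC 5 -> ACC=4 [depth=0]
Event 13 (INT 0): INT 0 arrives: push (MAIN, PC=2), enter IRQ0 at PC=0 (depth now 1) [depth=1]
Event 14 (EXEC): [IRQ0] PC=0: INC 4 -> ACC=8 [depth=1]
Event 15 (EXEC): [IRQ0] PC=1: INC 2 -> ACC=10 [depth=1]
Event 16 (EXEC): [IRQ0] PC=2: DEC 4 -> ACC=6 [depth=1]
Event 17 (EXEC): [IRQ0] PC=3: IRET -> resume MAIN at PC=2 (depth now 0) [depth=0]
Event 18 (EXEC): [MAIN] PC=2: NOP [depth=0]
Event 19 (EXEC): [MAIN] PC=3: NOP [depth=0]
Event 20 (EXEC): [MAIN] PC=4: DEC 3 -> ACC=3 [depth=0]
Event 21 (EXEC): [MAIN] PC=5: DEC 3 -> ACC=0 [depth=0]
Event 22 (EXEC): [MAIN] PC=6: DEC 2 -> ACC=-2 [depth=0]
Event 23 (EXEC): [MAIN] PC=7: HALT [depth=0]
Max depth observed: 2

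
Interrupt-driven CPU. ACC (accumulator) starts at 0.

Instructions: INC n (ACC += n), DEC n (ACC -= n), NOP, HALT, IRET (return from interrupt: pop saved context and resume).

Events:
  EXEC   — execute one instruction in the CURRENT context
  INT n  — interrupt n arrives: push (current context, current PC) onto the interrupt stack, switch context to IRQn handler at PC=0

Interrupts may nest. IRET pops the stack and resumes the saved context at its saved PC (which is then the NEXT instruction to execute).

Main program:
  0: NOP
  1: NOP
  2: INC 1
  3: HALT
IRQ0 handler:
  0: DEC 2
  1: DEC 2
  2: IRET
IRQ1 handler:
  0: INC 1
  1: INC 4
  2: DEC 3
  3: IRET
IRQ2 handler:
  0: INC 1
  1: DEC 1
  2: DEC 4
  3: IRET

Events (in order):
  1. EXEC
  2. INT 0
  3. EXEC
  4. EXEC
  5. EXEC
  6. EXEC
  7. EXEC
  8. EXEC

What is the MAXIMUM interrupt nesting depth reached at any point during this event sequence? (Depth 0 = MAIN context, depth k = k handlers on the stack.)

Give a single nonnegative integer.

Event 1 (EXEC): [MAIN] PC=0: NOP [depth=0]
Event 2 (INT 0): INT 0 arrives: push (MAIN, PC=1), enter IRQ0 at PC=0 (depth now 1) [depth=1]
Event 3 (EXEC): [IRQ0] PC=0: DEC 2 -> ACC=-2 [depth=1]
Event 4 (EXEC): [IRQ0] PC=1: DEC 2 -> ACC=-4 [depth=1]
Event 5 (EXEC): [IRQ0] PC=2: IRET -> resume MAIN at PC=1 (depth now 0) [depth=0]
Event 6 (EXEC): [MAIN] PC=1: NOP [depth=0]
Event 7 (EXEC): [MAIN] PC=2: INC 1 -> ACC=-3 [depth=0]
Event 8 (EXEC): [MAIN] PC=3: HALT [depth=0]
Max depth observed: 1

Answer: 1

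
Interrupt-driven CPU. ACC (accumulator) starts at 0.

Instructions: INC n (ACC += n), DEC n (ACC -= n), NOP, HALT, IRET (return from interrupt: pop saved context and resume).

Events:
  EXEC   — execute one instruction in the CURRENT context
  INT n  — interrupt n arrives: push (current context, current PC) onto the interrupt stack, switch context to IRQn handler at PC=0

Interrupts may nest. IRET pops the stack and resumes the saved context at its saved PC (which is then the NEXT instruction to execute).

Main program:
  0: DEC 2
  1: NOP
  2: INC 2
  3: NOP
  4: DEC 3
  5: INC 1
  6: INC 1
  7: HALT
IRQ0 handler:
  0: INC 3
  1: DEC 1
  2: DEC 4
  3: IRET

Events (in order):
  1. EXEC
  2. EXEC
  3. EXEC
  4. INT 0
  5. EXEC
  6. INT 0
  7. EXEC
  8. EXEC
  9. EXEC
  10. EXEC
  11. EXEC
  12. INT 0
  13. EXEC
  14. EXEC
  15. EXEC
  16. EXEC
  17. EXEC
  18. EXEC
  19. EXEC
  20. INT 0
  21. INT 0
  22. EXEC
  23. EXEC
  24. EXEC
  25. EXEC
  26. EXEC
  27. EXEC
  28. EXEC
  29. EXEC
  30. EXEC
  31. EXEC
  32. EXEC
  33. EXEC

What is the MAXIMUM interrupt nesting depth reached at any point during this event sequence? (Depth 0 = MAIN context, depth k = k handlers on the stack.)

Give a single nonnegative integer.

Event 1 (EXEC): [MAIN] PC=0: DEC 2 -> ACC=-2 [depth=0]
Event 2 (EXEC): [MAIN] PC=1: NOP [depth=0]
Event 3 (EXEC): [MAIN] PC=2: INC 2 -> ACC=0 [depth=0]
Event 4 (INT 0): INT 0 arrives: push (MAIN, PC=3), enter IRQ0 at PC=0 (depth now 1) [depth=1]
Event 5 (EXEC): [IRQ0] PC=0: INC 3 -> ACC=3 [depth=1]
Event 6 (INT 0): INT 0 arrives: push (IRQ0, PC=1), enter IRQ0 at PC=0 (depth now 2) [depth=2]
Event 7 (EXEC): [IRQ0] PC=0: INC 3 -> ACC=6 [depth=2]
Event 8 (EXEC): [IRQ0] PC=1: DEC 1 -> ACC=5 [depth=2]
Event 9 (EXEC): [IRQ0] PC=2: DEC 4 -> ACC=1 [depth=2]
Event 10 (EXEC): [IRQ0] PC=3: IRET -> resume IRQ0 at PC=1 (depth now 1) [depth=1]
Event 11 (EXEC): [IRQ0] PC=1: DEC 1 -> ACC=0 [depth=1]
Event 12 (INT 0): INT 0 arrives: push (IRQ0, PC=2), enter IRQ0 at PC=0 (depth now 2) [depth=2]
Event 13 (EXEC): [IRQ0] PC=0: INC 3 -> ACC=3 [depth=2]
Event 14 (EXEC): [IRQ0] PC=1: DEC 1 -> ACC=2 [depth=2]
Event 15 (EXEC): [IRQ0] PC=2: DEC 4 -> ACC=-2 [depth=2]
Event 16 (EXEC): [IRQ0] PC=3: IRET -> resume IRQ0 at PC=2 (depth now 1) [depth=1]
Event 17 (EXEC): [IRQ0] PC=2: DEC 4 -> ACC=-6 [depth=1]
Event 18 (EXEC): [IRQ0] PC=3: IRET -> resume MAIN at PC=3 (depth now 0) [depth=0]
Event 19 (EXEC): [MAIN] PC=3: NOP [depth=0]
Event 20 (INT 0): INT 0 arrives: push (MAIN, PC=4), enter IRQ0 at PC=0 (depth now 1) [depth=1]
Event 21 (INT 0): INT 0 arrives: push (IRQ0, PC=0), enter IRQ0 at PC=0 (depth now 2) [depth=2]
Event 22 (EXEC): [IRQ0] PC=0: INC 3 -> ACC=-3 [depth=2]
Event 23 (EXEC): [IRQ0] PC=1: DEC 1 -> ACC=-4 [depth=2]
Event 24 (EXEC): [IRQ0] PC=2: DEC 4 -> ACC=-8 [depth=2]
Event 25 (EXEC): [IRQ0] PC=3: IRET -> resume IRQ0 at PC=0 (depth now 1) [depth=1]
Event 26 (EXEC): [IRQ0] PC=0: INC 3 -> ACC=-5 [depth=1]
Event 27 (EXEC): [IRQ0] PC=1: DEC 1 -> ACC=-6 [depth=1]
Event 28 (EXEC): [IRQ0] PC=2: DEC 4 -> ACC=-10 [depth=1]
Event 29 (EXEC): [IRQ0] PC=3: IRET -> resume MAIN at PC=4 (depth now 0) [depth=0]
Event 30 (EXEC): [MAIN] PC=4: DEC 3 -> ACC=-13 [depth=0]
Event 31 (EXEC): [MAIN] PC=5: INC 1 -> ACC=-12 [depth=0]
Event 32 (EXEC): [MAIN] PC=6: INC 1 -> ACC=-11 [depth=0]
Event 33 (EXEC): [MAIN] PC=7: HALT [depth=0]
Max depth observed: 2

Answer: 2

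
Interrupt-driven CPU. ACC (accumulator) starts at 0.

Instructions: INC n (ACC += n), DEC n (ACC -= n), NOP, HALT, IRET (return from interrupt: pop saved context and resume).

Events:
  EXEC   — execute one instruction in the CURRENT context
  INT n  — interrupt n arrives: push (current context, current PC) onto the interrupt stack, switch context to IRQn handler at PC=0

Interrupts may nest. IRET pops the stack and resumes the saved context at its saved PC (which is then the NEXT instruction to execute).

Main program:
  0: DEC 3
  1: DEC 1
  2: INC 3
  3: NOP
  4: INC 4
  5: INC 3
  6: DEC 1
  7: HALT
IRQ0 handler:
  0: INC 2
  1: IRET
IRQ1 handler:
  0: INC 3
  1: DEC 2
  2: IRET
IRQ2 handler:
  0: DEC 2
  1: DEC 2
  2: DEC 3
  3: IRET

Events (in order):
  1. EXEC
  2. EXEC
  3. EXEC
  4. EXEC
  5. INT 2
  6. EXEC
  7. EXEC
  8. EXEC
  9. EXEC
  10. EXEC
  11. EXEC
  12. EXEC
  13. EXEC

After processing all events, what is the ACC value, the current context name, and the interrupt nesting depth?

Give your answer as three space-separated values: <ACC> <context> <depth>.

Event 1 (EXEC): [MAIN] PC=0: DEC 3 -> ACC=-3
Event 2 (EXEC): [MAIN] PC=1: DEC 1 -> ACC=-4
Event 3 (EXEC): [MAIN] PC=2: INC 3 -> ACC=-1
Event 4 (EXEC): [MAIN] PC=3: NOP
Event 5 (INT 2): INT 2 arrives: push (MAIN, PC=4), enter IRQ2 at PC=0 (depth now 1)
Event 6 (EXEC): [IRQ2] PC=0: DEC 2 -> ACC=-3
Event 7 (EXEC): [IRQ2] PC=1: DEC 2 -> ACC=-5
Event 8 (EXEC): [IRQ2] PC=2: DEC 3 -> ACC=-8
Event 9 (EXEC): [IRQ2] PC=3: IRET -> resume MAIN at PC=4 (depth now 0)
Event 10 (EXEC): [MAIN] PC=4: INC 4 -> ACC=-4
Event 11 (EXEC): [MAIN] PC=5: INC 3 -> ACC=-1
Event 12 (EXEC): [MAIN] PC=6: DEC 1 -> ACC=-2
Event 13 (EXEC): [MAIN] PC=7: HALT

Answer: -2 MAIN 0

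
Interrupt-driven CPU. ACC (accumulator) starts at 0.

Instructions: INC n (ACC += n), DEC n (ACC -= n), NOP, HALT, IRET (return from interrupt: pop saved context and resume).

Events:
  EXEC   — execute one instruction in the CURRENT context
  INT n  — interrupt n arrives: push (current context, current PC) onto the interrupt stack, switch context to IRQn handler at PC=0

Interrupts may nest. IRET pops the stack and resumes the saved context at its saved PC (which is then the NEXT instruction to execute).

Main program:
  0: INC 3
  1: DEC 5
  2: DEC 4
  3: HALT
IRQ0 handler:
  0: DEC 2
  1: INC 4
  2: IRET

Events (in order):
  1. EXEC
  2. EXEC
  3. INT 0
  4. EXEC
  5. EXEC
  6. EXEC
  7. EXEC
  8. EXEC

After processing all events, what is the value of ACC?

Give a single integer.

Event 1 (EXEC): [MAIN] PC=0: INC 3 -> ACC=3
Event 2 (EXEC): [MAIN] PC=1: DEC 5 -> ACC=-2
Event 3 (INT 0): INT 0 arrives: push (MAIN, PC=2), enter IRQ0 at PC=0 (depth now 1)
Event 4 (EXEC): [IRQ0] PC=0: DEC 2 -> ACC=-4
Event 5 (EXEC): [IRQ0] PC=1: INC 4 -> ACC=0
Event 6 (EXEC): [IRQ0] PC=2: IRET -> resume MAIN at PC=2 (depth now 0)
Event 7 (EXEC): [MAIN] PC=2: DEC 4 -> ACC=-4
Event 8 (EXEC): [MAIN] PC=3: HALT

Answer: -4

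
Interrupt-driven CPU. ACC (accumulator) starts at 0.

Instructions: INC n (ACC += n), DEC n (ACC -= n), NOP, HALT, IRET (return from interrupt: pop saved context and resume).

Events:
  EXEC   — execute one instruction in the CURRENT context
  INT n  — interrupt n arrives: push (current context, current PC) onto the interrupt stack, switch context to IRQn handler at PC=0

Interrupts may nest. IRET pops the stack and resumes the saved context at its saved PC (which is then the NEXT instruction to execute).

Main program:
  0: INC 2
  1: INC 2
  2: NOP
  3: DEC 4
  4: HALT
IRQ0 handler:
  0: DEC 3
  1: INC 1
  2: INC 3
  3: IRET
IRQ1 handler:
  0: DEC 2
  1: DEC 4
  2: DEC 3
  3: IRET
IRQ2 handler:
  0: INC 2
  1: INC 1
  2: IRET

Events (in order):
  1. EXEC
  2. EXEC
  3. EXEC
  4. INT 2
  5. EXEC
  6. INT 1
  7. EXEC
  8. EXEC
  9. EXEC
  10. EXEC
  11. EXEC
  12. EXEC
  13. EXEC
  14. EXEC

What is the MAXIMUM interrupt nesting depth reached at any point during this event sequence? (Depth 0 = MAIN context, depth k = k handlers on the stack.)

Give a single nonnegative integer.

Event 1 (EXEC): [MAIN] PC=0: INC 2 -> ACC=2 [depth=0]
Event 2 (EXEC): [MAIN] PC=1: INC 2 -> ACC=4 [depth=0]
Event 3 (EXEC): [MAIN] PC=2: NOP [depth=0]
Event 4 (INT 2): INT 2 arrives: push (MAIN, PC=3), enter IRQ2 at PC=0 (depth now 1) [depth=1]
Event 5 (EXEC): [IRQ2] PC=0: INC 2 -> ACC=6 [depth=1]
Event 6 (INT 1): INT 1 arrives: push (IRQ2, PC=1), enter IRQ1 at PC=0 (depth now 2) [depth=2]
Event 7 (EXEC): [IRQ1] PC=0: DEC 2 -> ACC=4 [depth=2]
Event 8 (EXEC): [IRQ1] PC=1: DEC 4 -> ACC=0 [depth=2]
Event 9 (EXEC): [IRQ1] PC=2: DEC 3 -> ACC=-3 [depth=2]
Event 10 (EXEC): [IRQ1] PC=3: IRET -> resume IRQ2 at PC=1 (depth now 1) [depth=1]
Event 11 (EXEC): [IRQ2] PC=1: INC 1 -> ACC=-2 [depth=1]
Event 12 (EXEC): [IRQ2] PC=2: IRET -> resume MAIN at PC=3 (depth now 0) [depth=0]
Event 13 (EXEC): [MAIN] PC=3: DEC 4 -> ACC=-6 [depth=0]
Event 14 (EXEC): [MAIN] PC=4: HALT [depth=0]
Max depth observed: 2

Answer: 2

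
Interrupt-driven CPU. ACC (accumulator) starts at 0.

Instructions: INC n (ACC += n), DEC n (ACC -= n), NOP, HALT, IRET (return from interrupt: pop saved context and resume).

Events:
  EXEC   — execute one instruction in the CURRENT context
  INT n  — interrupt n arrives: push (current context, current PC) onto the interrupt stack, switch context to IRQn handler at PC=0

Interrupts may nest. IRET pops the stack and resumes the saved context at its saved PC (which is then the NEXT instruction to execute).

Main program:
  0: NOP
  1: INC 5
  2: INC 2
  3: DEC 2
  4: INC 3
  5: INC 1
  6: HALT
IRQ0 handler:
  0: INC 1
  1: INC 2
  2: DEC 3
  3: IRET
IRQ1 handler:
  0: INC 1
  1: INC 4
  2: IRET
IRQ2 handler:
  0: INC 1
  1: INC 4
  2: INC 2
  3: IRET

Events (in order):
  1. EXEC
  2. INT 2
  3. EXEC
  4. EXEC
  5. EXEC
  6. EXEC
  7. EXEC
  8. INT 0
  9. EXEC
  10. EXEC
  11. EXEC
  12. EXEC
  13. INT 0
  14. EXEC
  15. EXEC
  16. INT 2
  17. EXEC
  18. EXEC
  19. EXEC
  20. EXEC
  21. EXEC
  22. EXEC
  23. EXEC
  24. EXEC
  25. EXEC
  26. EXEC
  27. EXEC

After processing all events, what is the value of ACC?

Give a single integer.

Event 1 (EXEC): [MAIN] PC=0: NOP
Event 2 (INT 2): INT 2 arrives: push (MAIN, PC=1), enter IRQ2 at PC=0 (depth now 1)
Event 3 (EXEC): [IRQ2] PC=0: INC 1 -> ACC=1
Event 4 (EXEC): [IRQ2] PC=1: INC 4 -> ACC=5
Event 5 (EXEC): [IRQ2] PC=2: INC 2 -> ACC=7
Event 6 (EXEC): [IRQ2] PC=3: IRET -> resume MAIN at PC=1 (depth now 0)
Event 7 (EXEC): [MAIN] PC=1: INC 5 -> ACC=12
Event 8 (INT 0): INT 0 arrives: push (MAIN, PC=2), enter IRQ0 at PC=0 (depth now 1)
Event 9 (EXEC): [IRQ0] PC=0: INC 1 -> ACC=13
Event 10 (EXEC): [IRQ0] PC=1: INC 2 -> ACC=15
Event 11 (EXEC): [IRQ0] PC=2: DEC 3 -> ACC=12
Event 12 (EXEC): [IRQ0] PC=3: IRET -> resume MAIN at PC=2 (depth now 0)
Event 13 (INT 0): INT 0 arrives: push (MAIN, PC=2), enter IRQ0 at PC=0 (depth now 1)
Event 14 (EXEC): [IRQ0] PC=0: INC 1 -> ACC=13
Event 15 (EXEC): [IRQ0] PC=1: INC 2 -> ACC=15
Event 16 (INT 2): INT 2 arrives: push (IRQ0, PC=2), enter IRQ2 at PC=0 (depth now 2)
Event 17 (EXEC): [IRQ2] PC=0: INC 1 -> ACC=16
Event 18 (EXEC): [IRQ2] PC=1: INC 4 -> ACC=20
Event 19 (EXEC): [IRQ2] PC=2: INC 2 -> ACC=22
Event 20 (EXEC): [IRQ2] PC=3: IRET -> resume IRQ0 at PC=2 (depth now 1)
Event 21 (EXEC): [IRQ0] PC=2: DEC 3 -> ACC=19
Event 22 (EXEC): [IRQ0] PC=3: IRET -> resume MAIN at PC=2 (depth now 0)
Event 23 (EXEC): [MAIN] PC=2: INC 2 -> ACC=21
Event 24 (EXEC): [MAIN] PC=3: DEC 2 -> ACC=19
Event 25 (EXEC): [MAIN] PC=4: INC 3 -> ACC=22
Event 26 (EXEC): [MAIN] PC=5: INC 1 -> ACC=23
Event 27 (EXEC): [MAIN] PC=6: HALT

Answer: 23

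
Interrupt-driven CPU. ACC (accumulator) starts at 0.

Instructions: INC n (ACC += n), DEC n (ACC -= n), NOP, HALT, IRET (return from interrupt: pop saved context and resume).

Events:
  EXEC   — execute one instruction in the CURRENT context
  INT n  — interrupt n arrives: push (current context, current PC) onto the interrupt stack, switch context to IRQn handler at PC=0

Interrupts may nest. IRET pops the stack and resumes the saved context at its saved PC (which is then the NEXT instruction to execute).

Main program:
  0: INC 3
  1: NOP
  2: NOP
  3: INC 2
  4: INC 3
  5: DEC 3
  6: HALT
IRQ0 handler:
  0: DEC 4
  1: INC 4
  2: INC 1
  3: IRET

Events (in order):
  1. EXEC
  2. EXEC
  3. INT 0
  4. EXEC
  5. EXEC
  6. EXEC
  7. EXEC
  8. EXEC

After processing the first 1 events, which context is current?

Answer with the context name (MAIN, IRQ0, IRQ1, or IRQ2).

Answer: MAIN

Derivation:
Event 1 (EXEC): [MAIN] PC=0: INC 3 -> ACC=3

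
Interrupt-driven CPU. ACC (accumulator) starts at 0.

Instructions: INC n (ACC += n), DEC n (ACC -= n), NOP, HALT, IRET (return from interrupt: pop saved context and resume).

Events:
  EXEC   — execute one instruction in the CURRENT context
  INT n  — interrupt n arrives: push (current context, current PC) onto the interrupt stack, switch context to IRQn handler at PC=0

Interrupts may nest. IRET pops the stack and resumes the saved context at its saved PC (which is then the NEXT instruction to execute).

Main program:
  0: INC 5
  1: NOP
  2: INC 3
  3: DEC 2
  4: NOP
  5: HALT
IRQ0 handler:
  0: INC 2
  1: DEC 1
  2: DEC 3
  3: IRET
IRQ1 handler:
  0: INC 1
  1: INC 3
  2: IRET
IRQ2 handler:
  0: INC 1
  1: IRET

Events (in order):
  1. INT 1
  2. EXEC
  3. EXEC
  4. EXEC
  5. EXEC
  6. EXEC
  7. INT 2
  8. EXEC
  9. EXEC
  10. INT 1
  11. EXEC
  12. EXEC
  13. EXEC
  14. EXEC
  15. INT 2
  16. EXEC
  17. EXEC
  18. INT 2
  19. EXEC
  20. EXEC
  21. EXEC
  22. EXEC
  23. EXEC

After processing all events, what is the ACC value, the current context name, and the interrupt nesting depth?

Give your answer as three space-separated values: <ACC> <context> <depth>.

Answer: 17 MAIN 0

Derivation:
Event 1 (INT 1): INT 1 arrives: push (MAIN, PC=0), enter IRQ1 at PC=0 (depth now 1)
Event 2 (EXEC): [IRQ1] PC=0: INC 1 -> ACC=1
Event 3 (EXEC): [IRQ1] PC=1: INC 3 -> ACC=4
Event 4 (EXEC): [IRQ1] PC=2: IRET -> resume MAIN at PC=0 (depth now 0)
Event 5 (EXEC): [MAIN] PC=0: INC 5 -> ACC=9
Event 6 (EXEC): [MAIN] PC=1: NOP
Event 7 (INT 2): INT 2 arrives: push (MAIN, PC=2), enter IRQ2 at PC=0 (depth now 1)
Event 8 (EXEC): [IRQ2] PC=0: INC 1 -> ACC=10
Event 9 (EXEC): [IRQ2] PC=1: IRET -> resume MAIN at PC=2 (depth now 0)
Event 10 (INT 1): INT 1 arrives: push (MAIN, PC=2), enter IRQ1 at PC=0 (depth now 1)
Event 11 (EXEC): [IRQ1] PC=0: INC 1 -> ACC=11
Event 12 (EXEC): [IRQ1] PC=1: INC 3 -> ACC=14
Event 13 (EXEC): [IRQ1] PC=2: IRET -> resume MAIN at PC=2 (depth now 0)
Event 14 (EXEC): [MAIN] PC=2: INC 3 -> ACC=17
Event 15 (INT 2): INT 2 arrives: push (MAIN, PC=3), enter IRQ2 at PC=0 (depth now 1)
Event 16 (EXEC): [IRQ2] PC=0: INC 1 -> ACC=18
Event 17 (EXEC): [IRQ2] PC=1: IRET -> resume MAIN at PC=3 (depth now 0)
Event 18 (INT 2): INT 2 arrives: push (MAIN, PC=3), enter IRQ2 at PC=0 (depth now 1)
Event 19 (EXEC): [IRQ2] PC=0: INC 1 -> ACC=19
Event 20 (EXEC): [IRQ2] PC=1: IRET -> resume MAIN at PC=3 (depth now 0)
Event 21 (EXEC): [MAIN] PC=3: DEC 2 -> ACC=17
Event 22 (EXEC): [MAIN] PC=4: NOP
Event 23 (EXEC): [MAIN] PC=5: HALT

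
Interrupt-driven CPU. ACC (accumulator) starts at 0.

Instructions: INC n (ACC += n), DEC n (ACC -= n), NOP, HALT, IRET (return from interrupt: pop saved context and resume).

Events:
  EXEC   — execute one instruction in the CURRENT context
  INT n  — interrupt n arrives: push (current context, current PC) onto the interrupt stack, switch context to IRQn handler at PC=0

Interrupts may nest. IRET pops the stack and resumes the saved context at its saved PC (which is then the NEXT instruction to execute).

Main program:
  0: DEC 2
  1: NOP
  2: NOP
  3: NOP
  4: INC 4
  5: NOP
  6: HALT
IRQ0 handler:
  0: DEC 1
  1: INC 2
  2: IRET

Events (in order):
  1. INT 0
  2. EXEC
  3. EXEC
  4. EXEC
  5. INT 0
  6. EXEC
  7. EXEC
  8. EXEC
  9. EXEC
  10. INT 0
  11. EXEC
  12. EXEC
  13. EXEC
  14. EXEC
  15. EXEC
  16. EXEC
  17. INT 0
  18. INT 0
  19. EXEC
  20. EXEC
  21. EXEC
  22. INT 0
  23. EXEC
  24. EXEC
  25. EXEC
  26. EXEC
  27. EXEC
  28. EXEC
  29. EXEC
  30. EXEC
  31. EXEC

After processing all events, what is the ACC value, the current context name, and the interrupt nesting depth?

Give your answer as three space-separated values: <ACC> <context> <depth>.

Answer: 8 MAIN 0

Derivation:
Event 1 (INT 0): INT 0 arrives: push (MAIN, PC=0), enter IRQ0 at PC=0 (depth now 1)
Event 2 (EXEC): [IRQ0] PC=0: DEC 1 -> ACC=-1
Event 3 (EXEC): [IRQ0] PC=1: INC 2 -> ACC=1
Event 4 (EXEC): [IRQ0] PC=2: IRET -> resume MAIN at PC=0 (depth now 0)
Event 5 (INT 0): INT 0 arrives: push (MAIN, PC=0), enter IRQ0 at PC=0 (depth now 1)
Event 6 (EXEC): [IRQ0] PC=0: DEC 1 -> ACC=0
Event 7 (EXEC): [IRQ0] PC=1: INC 2 -> ACC=2
Event 8 (EXEC): [IRQ0] PC=2: IRET -> resume MAIN at PC=0 (depth now 0)
Event 9 (EXEC): [MAIN] PC=0: DEC 2 -> ACC=0
Event 10 (INT 0): INT 0 arrives: push (MAIN, PC=1), enter IRQ0 at PC=0 (depth now 1)
Event 11 (EXEC): [IRQ0] PC=0: DEC 1 -> ACC=-1
Event 12 (EXEC): [IRQ0] PC=1: INC 2 -> ACC=1
Event 13 (EXEC): [IRQ0] PC=2: IRET -> resume MAIN at PC=1 (depth now 0)
Event 14 (EXEC): [MAIN] PC=1: NOP
Event 15 (EXEC): [MAIN] PC=2: NOP
Event 16 (EXEC): [MAIN] PC=3: NOP
Event 17 (INT 0): INT 0 arrives: push (MAIN, PC=4), enter IRQ0 at PC=0 (depth now 1)
Event 18 (INT 0): INT 0 arrives: push (IRQ0, PC=0), enter IRQ0 at PC=0 (depth now 2)
Event 19 (EXEC): [IRQ0] PC=0: DEC 1 -> ACC=0
Event 20 (EXEC): [IRQ0] PC=1: INC 2 -> ACC=2
Event 21 (EXEC): [IRQ0] PC=2: IRET -> resume IRQ0 at PC=0 (depth now 1)
Event 22 (INT 0): INT 0 arrives: push (IRQ0, PC=0), enter IRQ0 at PC=0 (depth now 2)
Event 23 (EXEC): [IRQ0] PC=0: DEC 1 -> ACC=1
Event 24 (EXEC): [IRQ0] PC=1: INC 2 -> ACC=3
Event 25 (EXEC): [IRQ0] PC=2: IRET -> resume IRQ0 at PC=0 (depth now 1)
Event 26 (EXEC): [IRQ0] PC=0: DEC 1 -> ACC=2
Event 27 (EXEC): [IRQ0] PC=1: INC 2 -> ACC=4
Event 28 (EXEC): [IRQ0] PC=2: IRET -> resume MAIN at PC=4 (depth now 0)
Event 29 (EXEC): [MAIN] PC=4: INC 4 -> ACC=8
Event 30 (EXEC): [MAIN] PC=5: NOP
Event 31 (EXEC): [MAIN] PC=6: HALT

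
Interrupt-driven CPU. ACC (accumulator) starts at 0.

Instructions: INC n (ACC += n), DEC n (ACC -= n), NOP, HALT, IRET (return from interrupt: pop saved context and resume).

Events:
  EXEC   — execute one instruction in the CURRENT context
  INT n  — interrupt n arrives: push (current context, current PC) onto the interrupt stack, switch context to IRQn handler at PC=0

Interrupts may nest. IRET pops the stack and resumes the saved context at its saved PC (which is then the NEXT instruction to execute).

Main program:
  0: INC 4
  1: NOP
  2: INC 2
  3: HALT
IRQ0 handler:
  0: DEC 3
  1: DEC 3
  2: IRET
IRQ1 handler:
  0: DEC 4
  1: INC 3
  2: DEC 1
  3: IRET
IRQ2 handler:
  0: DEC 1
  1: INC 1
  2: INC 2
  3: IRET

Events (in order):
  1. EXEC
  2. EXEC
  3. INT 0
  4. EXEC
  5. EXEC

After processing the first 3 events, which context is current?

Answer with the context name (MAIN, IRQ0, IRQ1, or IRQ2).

Event 1 (EXEC): [MAIN] PC=0: INC 4 -> ACC=4
Event 2 (EXEC): [MAIN] PC=1: NOP
Event 3 (INT 0): INT 0 arrives: push (MAIN, PC=2), enter IRQ0 at PC=0 (depth now 1)

Answer: IRQ0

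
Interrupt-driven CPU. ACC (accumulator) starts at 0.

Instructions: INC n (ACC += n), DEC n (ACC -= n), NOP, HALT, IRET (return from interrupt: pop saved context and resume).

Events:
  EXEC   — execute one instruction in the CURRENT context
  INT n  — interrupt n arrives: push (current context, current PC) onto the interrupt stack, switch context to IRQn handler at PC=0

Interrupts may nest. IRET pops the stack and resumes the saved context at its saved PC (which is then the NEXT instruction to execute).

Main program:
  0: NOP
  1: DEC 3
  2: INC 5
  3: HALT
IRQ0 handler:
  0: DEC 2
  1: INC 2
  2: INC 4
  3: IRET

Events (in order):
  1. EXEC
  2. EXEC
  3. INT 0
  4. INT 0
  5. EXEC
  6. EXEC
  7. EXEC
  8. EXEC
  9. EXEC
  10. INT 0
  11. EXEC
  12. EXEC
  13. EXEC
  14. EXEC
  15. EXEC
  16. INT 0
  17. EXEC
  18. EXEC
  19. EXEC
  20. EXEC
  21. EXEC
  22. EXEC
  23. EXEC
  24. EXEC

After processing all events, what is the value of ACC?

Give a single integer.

Event 1 (EXEC): [MAIN] PC=0: NOP
Event 2 (EXEC): [MAIN] PC=1: DEC 3 -> ACC=-3
Event 3 (INT 0): INT 0 arrives: push (MAIN, PC=2), enter IRQ0 at PC=0 (depth now 1)
Event 4 (INT 0): INT 0 arrives: push (IRQ0, PC=0), enter IRQ0 at PC=0 (depth now 2)
Event 5 (EXEC): [IRQ0] PC=0: DEC 2 -> ACC=-5
Event 6 (EXEC): [IRQ0] PC=1: INC 2 -> ACC=-3
Event 7 (EXEC): [IRQ0] PC=2: INC 4 -> ACC=1
Event 8 (EXEC): [IRQ0] PC=3: IRET -> resume IRQ0 at PC=0 (depth now 1)
Event 9 (EXEC): [IRQ0] PC=0: DEC 2 -> ACC=-1
Event 10 (INT 0): INT 0 arrives: push (IRQ0, PC=1), enter IRQ0 at PC=0 (depth now 2)
Event 11 (EXEC): [IRQ0] PC=0: DEC 2 -> ACC=-3
Event 12 (EXEC): [IRQ0] PC=1: INC 2 -> ACC=-1
Event 13 (EXEC): [IRQ0] PC=2: INC 4 -> ACC=3
Event 14 (EXEC): [IRQ0] PC=3: IRET -> resume IRQ0 at PC=1 (depth now 1)
Event 15 (EXEC): [IRQ0] PC=1: INC 2 -> ACC=5
Event 16 (INT 0): INT 0 arrives: push (IRQ0, PC=2), enter IRQ0 at PC=0 (depth now 2)
Event 17 (EXEC): [IRQ0] PC=0: DEC 2 -> ACC=3
Event 18 (EXEC): [IRQ0] PC=1: INC 2 -> ACC=5
Event 19 (EXEC): [IRQ0] PC=2: INC 4 -> ACC=9
Event 20 (EXEC): [IRQ0] PC=3: IRET -> resume IRQ0 at PC=2 (depth now 1)
Event 21 (EXEC): [IRQ0] PC=2: INC 4 -> ACC=13
Event 22 (EXEC): [IRQ0] PC=3: IRET -> resume MAIN at PC=2 (depth now 0)
Event 23 (EXEC): [MAIN] PC=2: INC 5 -> ACC=18
Event 24 (EXEC): [MAIN] PC=3: HALT

Answer: 18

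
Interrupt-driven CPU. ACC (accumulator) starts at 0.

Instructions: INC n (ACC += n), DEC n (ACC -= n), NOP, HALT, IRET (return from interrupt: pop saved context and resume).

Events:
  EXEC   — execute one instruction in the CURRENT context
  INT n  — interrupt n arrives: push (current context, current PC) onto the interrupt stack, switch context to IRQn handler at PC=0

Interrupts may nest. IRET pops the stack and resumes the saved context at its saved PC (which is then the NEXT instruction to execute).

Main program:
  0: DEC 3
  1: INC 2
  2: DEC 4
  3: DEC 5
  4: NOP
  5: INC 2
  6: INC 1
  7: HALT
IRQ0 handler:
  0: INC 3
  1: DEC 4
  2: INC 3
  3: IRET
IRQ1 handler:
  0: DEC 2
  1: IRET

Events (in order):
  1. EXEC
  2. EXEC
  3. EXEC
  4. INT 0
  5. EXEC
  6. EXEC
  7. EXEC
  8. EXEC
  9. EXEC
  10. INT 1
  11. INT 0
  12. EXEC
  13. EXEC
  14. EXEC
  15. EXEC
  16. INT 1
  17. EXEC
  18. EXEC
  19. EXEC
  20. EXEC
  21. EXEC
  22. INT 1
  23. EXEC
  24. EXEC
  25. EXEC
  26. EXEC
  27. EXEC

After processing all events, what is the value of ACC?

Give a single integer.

Answer: -9

Derivation:
Event 1 (EXEC): [MAIN] PC=0: DEC 3 -> ACC=-3
Event 2 (EXEC): [MAIN] PC=1: INC 2 -> ACC=-1
Event 3 (EXEC): [MAIN] PC=2: DEC 4 -> ACC=-5
Event 4 (INT 0): INT 0 arrives: push (MAIN, PC=3), enter IRQ0 at PC=0 (depth now 1)
Event 5 (EXEC): [IRQ0] PC=0: INC 3 -> ACC=-2
Event 6 (EXEC): [IRQ0] PC=1: DEC 4 -> ACC=-6
Event 7 (EXEC): [IRQ0] PC=2: INC 3 -> ACC=-3
Event 8 (EXEC): [IRQ0] PC=3: IRET -> resume MAIN at PC=3 (depth now 0)
Event 9 (EXEC): [MAIN] PC=3: DEC 5 -> ACC=-8
Event 10 (INT 1): INT 1 arrives: push (MAIN, PC=4), enter IRQ1 at PC=0 (depth now 1)
Event 11 (INT 0): INT 0 arrives: push (IRQ1, PC=0), enter IRQ0 at PC=0 (depth now 2)
Event 12 (EXEC): [IRQ0] PC=0: INC 3 -> ACC=-5
Event 13 (EXEC): [IRQ0] PC=1: DEC 4 -> ACC=-9
Event 14 (EXEC): [IRQ0] PC=2: INC 3 -> ACC=-6
Event 15 (EXEC): [IRQ0] PC=3: IRET -> resume IRQ1 at PC=0 (depth now 1)
Event 16 (INT 1): INT 1 arrives: push (IRQ1, PC=0), enter IRQ1 at PC=0 (depth now 2)
Event 17 (EXEC): [IRQ1] PC=0: DEC 2 -> ACC=-8
Event 18 (EXEC): [IRQ1] PC=1: IRET -> resume IRQ1 at PC=0 (depth now 1)
Event 19 (EXEC): [IRQ1] PC=0: DEC 2 -> ACC=-10
Event 20 (EXEC): [IRQ1] PC=1: IRET -> resume MAIN at PC=4 (depth now 0)
Event 21 (EXEC): [MAIN] PC=4: NOP
Event 22 (INT 1): INT 1 arrives: push (MAIN, PC=5), enter IRQ1 at PC=0 (depth now 1)
Event 23 (EXEC): [IRQ1] PC=0: DEC 2 -> ACC=-12
Event 24 (EXEC): [IRQ1] PC=1: IRET -> resume MAIN at PC=5 (depth now 0)
Event 25 (EXEC): [MAIN] PC=5: INC 2 -> ACC=-10
Event 26 (EXEC): [MAIN] PC=6: INC 1 -> ACC=-9
Event 27 (EXEC): [MAIN] PC=7: HALT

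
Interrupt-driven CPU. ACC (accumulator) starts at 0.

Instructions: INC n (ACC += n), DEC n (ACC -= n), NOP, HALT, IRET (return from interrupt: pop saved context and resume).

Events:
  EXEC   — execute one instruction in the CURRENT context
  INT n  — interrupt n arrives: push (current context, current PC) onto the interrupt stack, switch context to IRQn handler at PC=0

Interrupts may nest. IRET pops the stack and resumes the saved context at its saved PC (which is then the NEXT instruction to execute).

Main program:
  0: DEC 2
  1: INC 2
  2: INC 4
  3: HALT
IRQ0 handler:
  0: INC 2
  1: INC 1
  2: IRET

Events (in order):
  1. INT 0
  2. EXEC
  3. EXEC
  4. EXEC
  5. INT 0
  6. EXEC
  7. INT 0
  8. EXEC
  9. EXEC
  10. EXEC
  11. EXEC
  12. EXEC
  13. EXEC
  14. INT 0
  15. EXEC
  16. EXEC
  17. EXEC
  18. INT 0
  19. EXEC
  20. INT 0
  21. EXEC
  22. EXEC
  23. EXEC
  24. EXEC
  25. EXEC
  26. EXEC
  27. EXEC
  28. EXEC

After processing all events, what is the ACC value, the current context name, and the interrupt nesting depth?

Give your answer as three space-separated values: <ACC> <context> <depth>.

Event 1 (INT 0): INT 0 arrives: push (MAIN, PC=0), enter IRQ0 at PC=0 (depth now 1)
Event 2 (EXEC): [IRQ0] PC=0: INC 2 -> ACC=2
Event 3 (EXEC): [IRQ0] PC=1: INC 1 -> ACC=3
Event 4 (EXEC): [IRQ0] PC=2: IRET -> resume MAIN at PC=0 (depth now 0)
Event 5 (INT 0): INT 0 arrives: push (MAIN, PC=0), enter IRQ0 at PC=0 (depth now 1)
Event 6 (EXEC): [IRQ0] PC=0: INC 2 -> ACC=5
Event 7 (INT 0): INT 0 arrives: push (IRQ0, PC=1), enter IRQ0 at PC=0 (depth now 2)
Event 8 (EXEC): [IRQ0] PC=0: INC 2 -> ACC=7
Event 9 (EXEC): [IRQ0] PC=1: INC 1 -> ACC=8
Event 10 (EXEC): [IRQ0] PC=2: IRET -> resume IRQ0 at PC=1 (depth now 1)
Event 11 (EXEC): [IRQ0] PC=1: INC 1 -> ACC=9
Event 12 (EXEC): [IRQ0] PC=2: IRET -> resume MAIN at PC=0 (depth now 0)
Event 13 (EXEC): [MAIN] PC=0: DEC 2 -> ACC=7
Event 14 (INT 0): INT 0 arrives: push (MAIN, PC=1), enter IRQ0 at PC=0 (depth now 1)
Event 15 (EXEC): [IRQ0] PC=0: INC 2 -> ACC=9
Event 16 (EXEC): [IRQ0] PC=1: INC 1 -> ACC=10
Event 17 (EXEC): [IRQ0] PC=2: IRET -> resume MAIN at PC=1 (depth now 0)
Event 18 (INT 0): INT 0 arrives: push (MAIN, PC=1), enter IRQ0 at PC=0 (depth now 1)
Event 19 (EXEC): [IRQ0] PC=0: INC 2 -> ACC=12
Event 20 (INT 0): INT 0 arrives: push (IRQ0, PC=1), enter IRQ0 at PC=0 (depth now 2)
Event 21 (EXEC): [IRQ0] PC=0: INC 2 -> ACC=14
Event 22 (EXEC): [IRQ0] PC=1: INC 1 -> ACC=15
Event 23 (EXEC): [IRQ0] PC=2: IRET -> resume IRQ0 at PC=1 (depth now 1)
Event 24 (EXEC): [IRQ0] PC=1: INC 1 -> ACC=16
Event 25 (EXEC): [IRQ0] PC=2: IRET -> resume MAIN at PC=1 (depth now 0)
Event 26 (EXEC): [MAIN] PC=1: INC 2 -> ACC=18
Event 27 (EXEC): [MAIN] PC=2: INC 4 -> ACC=22
Event 28 (EXEC): [MAIN] PC=3: HALT

Answer: 22 MAIN 0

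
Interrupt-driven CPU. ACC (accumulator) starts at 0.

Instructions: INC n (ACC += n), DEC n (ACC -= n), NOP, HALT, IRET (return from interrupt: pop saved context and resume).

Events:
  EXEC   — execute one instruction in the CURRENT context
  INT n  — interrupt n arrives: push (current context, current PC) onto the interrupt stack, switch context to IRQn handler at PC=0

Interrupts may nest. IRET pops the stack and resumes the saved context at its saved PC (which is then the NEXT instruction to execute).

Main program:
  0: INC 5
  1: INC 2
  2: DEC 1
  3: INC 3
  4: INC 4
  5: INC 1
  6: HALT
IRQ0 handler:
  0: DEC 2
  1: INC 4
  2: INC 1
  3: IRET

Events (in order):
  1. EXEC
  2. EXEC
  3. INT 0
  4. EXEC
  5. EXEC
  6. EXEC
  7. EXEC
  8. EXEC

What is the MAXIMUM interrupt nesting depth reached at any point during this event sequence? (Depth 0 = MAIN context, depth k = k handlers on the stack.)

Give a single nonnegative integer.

Answer: 1

Derivation:
Event 1 (EXEC): [MAIN] PC=0: INC 5 -> ACC=5 [depth=0]
Event 2 (EXEC): [MAIN] PC=1: INC 2 -> ACC=7 [depth=0]
Event 3 (INT 0): INT 0 arrives: push (MAIN, PC=2), enter IRQ0 at PC=0 (depth now 1) [depth=1]
Event 4 (EXEC): [IRQ0] PC=0: DEC 2 -> ACC=5 [depth=1]
Event 5 (EXEC): [IRQ0] PC=1: INC 4 -> ACC=9 [depth=1]
Event 6 (EXEC): [IRQ0] PC=2: INC 1 -> ACC=10 [depth=1]
Event 7 (EXEC): [IRQ0] PC=3: IRET -> resume MAIN at PC=2 (depth now 0) [depth=0]
Event 8 (EXEC): [MAIN] PC=2: DEC 1 -> ACC=9 [depth=0]
Max depth observed: 1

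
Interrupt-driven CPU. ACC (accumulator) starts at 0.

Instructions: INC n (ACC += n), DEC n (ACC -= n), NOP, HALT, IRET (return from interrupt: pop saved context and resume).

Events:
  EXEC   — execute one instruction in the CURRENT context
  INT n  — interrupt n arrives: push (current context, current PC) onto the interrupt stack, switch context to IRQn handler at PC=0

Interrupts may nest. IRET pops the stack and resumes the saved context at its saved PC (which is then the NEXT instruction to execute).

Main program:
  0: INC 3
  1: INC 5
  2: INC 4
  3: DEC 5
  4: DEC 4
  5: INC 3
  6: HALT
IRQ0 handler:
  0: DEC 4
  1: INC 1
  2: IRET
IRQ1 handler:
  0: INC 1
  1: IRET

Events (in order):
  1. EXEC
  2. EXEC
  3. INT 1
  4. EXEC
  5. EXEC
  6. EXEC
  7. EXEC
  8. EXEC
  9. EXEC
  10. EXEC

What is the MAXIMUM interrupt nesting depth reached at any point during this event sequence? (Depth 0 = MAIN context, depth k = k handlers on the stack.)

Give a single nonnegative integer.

Answer: 1

Derivation:
Event 1 (EXEC): [MAIN] PC=0: INC 3 -> ACC=3 [depth=0]
Event 2 (EXEC): [MAIN] PC=1: INC 5 -> ACC=8 [depth=0]
Event 3 (INT 1): INT 1 arrives: push (MAIN, PC=2), enter IRQ1 at PC=0 (depth now 1) [depth=1]
Event 4 (EXEC): [IRQ1] PC=0: INC 1 -> ACC=9 [depth=1]
Event 5 (EXEC): [IRQ1] PC=1: IRET -> resume MAIN at PC=2 (depth now 0) [depth=0]
Event 6 (EXEC): [MAIN] PC=2: INC 4 -> ACC=13 [depth=0]
Event 7 (EXEC): [MAIN] PC=3: DEC 5 -> ACC=8 [depth=0]
Event 8 (EXEC): [MAIN] PC=4: DEC 4 -> ACC=4 [depth=0]
Event 9 (EXEC): [MAIN] PC=5: INC 3 -> ACC=7 [depth=0]
Event 10 (EXEC): [MAIN] PC=6: HALT [depth=0]
Max depth observed: 1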